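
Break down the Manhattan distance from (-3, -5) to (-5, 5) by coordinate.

Σ|x_i - y_i| = |-3 - (-5)| + |-5 - 5| = 2 + 10 = 12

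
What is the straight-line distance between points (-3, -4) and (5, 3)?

√(Σ(x_i - y_i)²) = √((-3 - 5)² + (-4 - 3)²)
= √((-8)² + (-7)²) = √(64 + 49) = √113 ≈ 10.6301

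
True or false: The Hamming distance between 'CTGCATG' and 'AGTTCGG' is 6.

Differing positions: 1, 2, 3, 4, 5, 6. Hamming distance = 6, so the claim is true.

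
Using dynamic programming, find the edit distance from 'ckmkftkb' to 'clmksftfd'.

Let D[i][j] be the edit distance between the first i characters of 'ckmkftkb' and the first j characters of 'clmksftfd', with D[i][0] = i, D[0][j] = j, and D[i][j] = D[i-1][j-1] if the characters match, else 1 + min(D[i-1][j], D[i][j-1], D[i-1][j-1]). Filling the table (rows: prefixes of 'ckmkftkb', columns: prefixes of 'clmksftfd'):
     ε  c  l  m  k  s  f  t  f  d
  ε  0  1  2  3  4  5  6  7  8  9
  c  1  0  1  2  3  4  5  6  7  8
  k  2  1  1  2  2  3  4  5  6  7
  m  3  2  2  1  2  3  4  5  6  7
  k  4  3  3  2  1  2  3  4  5  6
  f  5  4  4  3  2  2  2  3  4  5
  t  6  5  5  4  3  3  3  2  3  4
  k  7  6  6  5  4  4  4  3  3  4
  b  8  7  7  6  5  5  5  4  4  4
The bottom-right entry gives D[8][9] = 4, so no sequence of fewer than 4 edits works. Backtracking through the table gives one optimal edit sequence (4 edits):
  ckmkftkb → clmkftkb (sub k→l @2)
  clmkftkb → clmksftkb (ins s @5)
  clmksftkb → clmksftfb (sub k→f @8)
  clmksftfb → clmksftfd (sub b→d @9)
Edit distance = 4.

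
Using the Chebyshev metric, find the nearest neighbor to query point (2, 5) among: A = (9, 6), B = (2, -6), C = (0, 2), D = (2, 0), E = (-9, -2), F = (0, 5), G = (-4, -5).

Distances: d(A) = 7, d(B) = 11, d(C) = 3, d(D) = 5, d(E) = 11, d(F) = 2, d(G) = 10. Nearest: F = (0, 5) with distance 2.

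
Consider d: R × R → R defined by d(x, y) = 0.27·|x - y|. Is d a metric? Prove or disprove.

Yes. Since |x - y| is a metric on R and 0.27 > 0, the positive scalar multiple 0.27·|x - y| is also a metric: scaling by a positive constant preserves non-negativity, identity (d=0 ⟺ |x-y|=0 ⟺ x=y), symmetry, and the triangle inequality.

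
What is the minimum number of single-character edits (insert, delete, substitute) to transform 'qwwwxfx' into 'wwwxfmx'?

Let D[i][j] be the edit distance between the first i characters of 'qwwwxfx' and the first j characters of 'wwwxfmx', with D[i][0] = i, D[0][j] = j, and D[i][j] = D[i-1][j-1] if the characters match, else 1 + min(D[i-1][j], D[i][j-1], D[i-1][j-1]). Filling the table (rows: prefixes of 'qwwwxfx', columns: prefixes of 'wwwxfmx'):
     ε  w  w  w  x  f  m  x
  ε  0  1  2  3  4  5  6  7
  q  1  1  2  3  4  5  6  7
  w  2  1  1  2  3  4  5  6
  w  3  2  1  1  2  3  4  5
  w  4  3  2  1  2  3  4  5
  x  5  4  3  2  1  2  3  4
  f  6  5  4  3  2  1  2  3
  x  7  6  5  4  3  2  2  2
The bottom-right entry gives D[7][7] = 2, so no sequence of fewer than 2 edits works. Backtracking through the table gives one optimal edit sequence (2 edits):
  qwwwxfx → wwwxfx (del q @1)
  wwwxfx → wwwxfmx (ins m @6)
Edit distance = 2.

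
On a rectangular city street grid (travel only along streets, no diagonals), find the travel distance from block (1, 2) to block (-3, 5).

Σ|x_i - y_i| = |1 - (-3)| + |2 - 5| = 4 + 3 = 7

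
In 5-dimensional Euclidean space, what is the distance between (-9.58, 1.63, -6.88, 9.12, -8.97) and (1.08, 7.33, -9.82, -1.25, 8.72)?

√(Σ(x_i - y_i)²) = √((-9.58 - 1.08)² + (1.63 - 7.33)² + (-6.88 - (-9.82))² + (9.12 - (-1.25))² + (-8.97 - 8.72)²)
= √((-10.66)² + (-5.7)² + 2.94² + 10.37² + (-17.69)²) = √(113.6356 + 32.49 + 8.6436 + 107.5369 + 312.9361) = √575.2422 ≈ 23.9842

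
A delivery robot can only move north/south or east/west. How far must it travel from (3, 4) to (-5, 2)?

Σ|x_i - y_i| = |3 - (-5)| + |4 - 2| = 8 + 2 = 10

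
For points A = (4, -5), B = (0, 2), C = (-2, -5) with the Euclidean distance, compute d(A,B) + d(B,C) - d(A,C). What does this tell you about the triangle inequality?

d(A,B) = √(4² + 7²) = √65 ≈ 8.0623, d(B,C) = √(2² + 7²) = √53 ≈ 7.2801, d(A,C) = √(6² + 0²) = √36 = 6.
d(A,B) + d(B,C) - d(A,C) = 8.0623 + 7.2801 - 6 = 15.3424 - 6 = 9.3424 (to 4 decimal places). This is ≥ 0, so the triangle inequality holds for these points.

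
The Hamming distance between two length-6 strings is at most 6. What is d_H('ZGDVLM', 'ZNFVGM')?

Differing positions: 2, 3, 5. Hamming distance = 3. The maximum possible Hamming distance for length-6 strings is 6, so d_H/6 = 3/6 = 0.5.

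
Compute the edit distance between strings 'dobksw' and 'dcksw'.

Let D[i][j] be the edit distance between the first i characters of 'dobksw' and the first j characters of 'dcksw', with D[i][0] = i, D[0][j] = j, and D[i][j] = D[i-1][j-1] if the characters match, else 1 + min(D[i-1][j], D[i][j-1], D[i-1][j-1]). Filling the table (rows: prefixes of 'dobksw', columns: prefixes of 'dcksw'):
     ε  d  c  k  s  w
  ε  0  1  2  3  4  5
  d  1  0  1  2  3  4
  o  2  1  1  2  3  4
  b  3  2  2  2  3  4
  k  4  3  3  2  3  4
  s  5  4  4  3  2  3
  w  6  5  5  4  3  2
The bottom-right entry gives D[6][5] = 2, so no sequence of fewer than 2 edits works. Backtracking through the table gives one optimal edit sequence (2 edits):
  dobksw → dbksw (del o @2)
  dbksw → dcksw (sub b→c @2)
Edit distance = 2.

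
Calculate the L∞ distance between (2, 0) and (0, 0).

max(|x_i - y_i|) = max(|2 - 0|, |0 - 0|) = max(2, 0) = 2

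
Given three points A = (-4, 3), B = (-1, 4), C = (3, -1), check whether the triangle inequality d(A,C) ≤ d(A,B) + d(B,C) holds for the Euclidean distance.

d(A,B) = √(3² + 1²) = √10 ≈ 3.1623, d(B,C) = √(4² + 5²) = √41 ≈ 6.4031, d(A,C) = √(7² + 4²) = √65 ≈ 8.0623.
d(A,C) ≈ 8.0623 ≤ 3.1623 + 6.4031 = 9.5654. Triangle inequality is satisfied.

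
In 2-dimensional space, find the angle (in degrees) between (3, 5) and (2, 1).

With u = (3, 5), v = (2, 1):
u·v = 3·2 + 5·1 = 6 + 5 = 11.
|u| = √(3² + 5²) = √34, |v| = √(2² + 1²) = √5, so |u||v| = √(34·5) = √170.
cos θ = (u·v)/(|u||v|) = 11/√170 ≈ 0.843661
θ = arccos(0.843661) ≈ 32.47°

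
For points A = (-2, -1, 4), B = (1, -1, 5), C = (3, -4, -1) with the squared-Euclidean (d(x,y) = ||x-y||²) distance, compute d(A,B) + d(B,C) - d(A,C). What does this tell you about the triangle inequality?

d(A,B) = 3² + 0² + 1² = 10, d(B,C) = 2² + 3² + 6² = 49, d(A,C) = 5² + 3² + 5² = 59.
d(A,B) + d(B,C) - d(A,C) = 10 + 49 - 59 = 59 - 59 = 0. This is ≥ 0, so the triangle inequality holds for these points.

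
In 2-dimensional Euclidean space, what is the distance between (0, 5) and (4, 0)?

√(Σ(x_i - y_i)²) = √((0 - 4)² + (5 - 0)²)
= √((-4)² + 5²) = √(16 + 25) = √41 ≈ 6.4031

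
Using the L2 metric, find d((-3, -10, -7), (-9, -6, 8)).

√(Σ(x_i - y_i)²) = √((-3 - (-9))² + (-10 - (-6))² + (-7 - 8)²)
= √(6² + (-4)² + (-15)²) = √(36 + 16 + 225) = √277 ≈ 16.6433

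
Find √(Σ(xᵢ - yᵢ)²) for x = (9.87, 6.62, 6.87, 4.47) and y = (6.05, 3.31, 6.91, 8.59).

√(Σ(x_i - y_i)²) = √((9.87 - 6.05)² + (6.62 - 3.31)² + (6.87 - 6.91)² + (4.47 - 8.59)²)
= √(3.82² + 3.31² + (-0.04)² + (-4.12)²) = √(14.5924 + 10.9561 + 0.0016 + 16.9744) = √42.5245 ≈ 6.5211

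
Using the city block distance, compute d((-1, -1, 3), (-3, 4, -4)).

Σ|x_i - y_i| = |-1 - (-3)| + |-1 - 4| + |3 - (-4)| = 2 + 5 + 7 = 14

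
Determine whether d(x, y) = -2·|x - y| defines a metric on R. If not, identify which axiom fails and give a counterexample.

No. With c = -2 < 0, d fails non-negativity: d(2, 4) = -2·|2 - 4| = -2·2 = -4 < 0.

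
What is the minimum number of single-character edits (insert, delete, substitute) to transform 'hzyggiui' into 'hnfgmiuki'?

Let D[i][j] be the edit distance between the first i characters of 'hzyggiui' and the first j characters of 'hnfgmiuki', with D[i][0] = i, D[0][j] = j, and D[i][j] = D[i-1][j-1] if the characters match, else 1 + min(D[i-1][j], D[i][j-1], D[i-1][j-1]). Filling the table (rows: prefixes of 'hzyggiui', columns: prefixes of 'hnfgmiuki'):
     ε  h  n  f  g  m  i  u  k  i
  ε  0  1  2  3  4  5  6  7  8  9
  h  1  0  1  2  3  4  5  6  7  8
  z  2  1  1  2  3  4  5  6  7  8
  y  3  2  2  2  3  4  5  6  7  8
  g  4  3  3  3  2  3  4  5  6  7
  g  5  4  4  4  3  3  4  5  6  7
  i  6  5  5  5  4  4  3  4  5  6
  u  7  6  6  6  5  5  4  3  4  5
  i  8  7  7  7  6  6  5  4  4  4
The bottom-right entry gives D[8][9] = 4, so no sequence of fewer than 4 edits works. Backtracking through the table gives one optimal edit sequence (4 edits):
  hzyggiui → hnyggiui (sub z→n @2)
  hnyggiui → hnfggiui (sub y→f @3)
  hnfggiui → hnfgmiui (sub g→m @5)
  hnfgmiui → hnfgmiuki (ins k @8)
Edit distance = 4.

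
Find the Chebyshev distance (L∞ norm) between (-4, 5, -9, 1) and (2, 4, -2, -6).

max(|x_i - y_i|) = max(|-4 - 2|, |5 - 4|, |-9 - (-2)|, |1 - (-6)|) = max(6, 1, 7, 7) = 7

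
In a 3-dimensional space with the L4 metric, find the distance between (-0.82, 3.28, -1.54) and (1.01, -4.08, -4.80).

(Σ|x_i - y_i|^4)^(1/4) = (|-0.82 - 1.01|^4 + |3.28 - (-4.08)|^4 + |-1.54 - (-4.8)|^4)^(1/4)
= (1.83^4 + 7.36^4 + 3.26^4)^(1/4) ≈ (11.2151 + 2934.3456 + 112.9459)^(1/4) = (3058.5066)^(1/4) ≈ 7.4367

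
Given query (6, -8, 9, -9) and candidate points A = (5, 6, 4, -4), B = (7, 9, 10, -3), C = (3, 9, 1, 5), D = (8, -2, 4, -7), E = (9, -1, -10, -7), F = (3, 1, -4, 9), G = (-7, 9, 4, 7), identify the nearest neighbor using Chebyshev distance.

Distances: d(A) = 14, d(B) = 17, d(C) = 17, d(D) = 6, d(E) = 19, d(F) = 18, d(G) = 17. Nearest: D = (8, -2, 4, -7) with distance 6.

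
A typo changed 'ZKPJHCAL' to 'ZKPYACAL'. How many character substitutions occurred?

Differing positions: 4, 5. Hamming distance = 2.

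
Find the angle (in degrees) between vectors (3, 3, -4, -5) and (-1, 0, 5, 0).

With u = (3, 3, -4, -5), v = (-1, 0, 5, 0):
u·v = 3·(-1) + 3·0 + (-4)·5 + (-5)·0 = (-3) + 0 + (-20) + 0 = -23.
|u| = √(3² + 3² + (-4)² + (-5)²) = √59, |v| = √((-1)² + 0² + 5² + 0²) = √26, so |u||v| = √(59·26) = √1534.
cos θ = (u·v)/(|u||v|) = -23/√1534 ≈ -0.587239
θ = arccos(-0.587239) ≈ 125.96°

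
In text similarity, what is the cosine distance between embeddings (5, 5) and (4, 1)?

With u = (5, 5), v = (4, 1):
u·v = 5·4 + 5·1 = 20 + 5 = 25.
|u| = √(5² + 5²) = √50, |v| = √(4² + 1²) = √17, so |u||v| = √(50·17) = √850.
cos θ = (u·v)/(|u||v|) = 25/√850 ≈ 0.8575
Cosine distance = 1 - cos θ ≈ 1 - 0.8575 = 0.1425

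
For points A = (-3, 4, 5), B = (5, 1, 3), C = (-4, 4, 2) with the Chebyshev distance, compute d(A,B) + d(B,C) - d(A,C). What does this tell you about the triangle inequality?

d(A,B) = max(8, 3, 2) = 8, d(B,C) = max(9, 3, 1) = 9, d(A,C) = max(1, 0, 3) = 3.
d(A,B) + d(B,C) - d(A,C) = 8 + 9 - 3 = 17 - 3 = 14. This is ≥ 0, so the triangle inequality holds for these points.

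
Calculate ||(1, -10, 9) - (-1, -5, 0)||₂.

√(Σ(x_i - y_i)²) = √((1 - (-1))² + (-10 - (-5))² + (9 - 0)²)
= √(2² + (-5)² + 9²) = √(4 + 25 + 81) = √110 ≈ 10.4881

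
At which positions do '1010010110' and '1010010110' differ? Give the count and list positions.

Differing positions: none. Hamming distance = 0.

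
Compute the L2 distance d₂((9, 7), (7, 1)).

√(Σ(x_i - y_i)²) = √((9 - 7)² + (7 - 1)²)
= √(2² + 6²) = √(4 + 36) = √40 ≈ 6.3246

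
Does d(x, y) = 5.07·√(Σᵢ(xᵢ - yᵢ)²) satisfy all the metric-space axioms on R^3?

Yes. The L2 (Euclidean) norm induces a metric on R^3, and multiplying a metric by a positive constant 5.07 > 0 preserves all four axioms: non-negativity (5.07·||x-y|| ≥ 0), identity (5.07·||x-y|| = 0 ⟺ ||x-y|| = 0 ⟺ x = y), symmetry (||x-y|| = ||y-x||), and the triangle inequality (5.07·||x-z|| ≤ 5.07·||x-y|| + 5.07·||y-z||). So d is a metric.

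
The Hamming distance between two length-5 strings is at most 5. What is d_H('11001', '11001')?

Differing positions: none. Hamming distance = 0. The maximum possible Hamming distance for length-5 strings is 5, so d_H/5 = 0/5 = 0.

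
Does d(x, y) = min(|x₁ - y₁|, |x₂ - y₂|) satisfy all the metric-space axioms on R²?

No. d fails identity of indiscernibles: take x = (-1, 0) and y = (-1, 6). Then d(x,y) = min(|-1 - (-1)|, |0 - 6|) = min(0, 6) = 0, yet x ≠ y.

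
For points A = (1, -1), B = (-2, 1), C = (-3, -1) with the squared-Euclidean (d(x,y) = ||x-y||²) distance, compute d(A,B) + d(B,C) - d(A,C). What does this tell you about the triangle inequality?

d(A,B) = 3² + 2² = 13, d(B,C) = 1² + 2² = 5, d(A,C) = 4² + 0² = 16.
d(A,B) + d(B,C) - d(A,C) = 13 + 5 - 16 = 18 - 16 = 2. This is ≥ 0, so the triangle inequality holds for these points.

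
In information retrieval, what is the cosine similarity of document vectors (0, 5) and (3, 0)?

With u = (0, 5), v = (3, 0):
u·v = 0·3 + 5·0 = 0 + 0 = 0.
|u| = √(0² + 5²) = √25, |v| = √(3² + 0²) = √9, so |u||v| = √(25·9) = √225 = 15.
cos θ = (u·v)/(|u||v|) = 0/15 = 0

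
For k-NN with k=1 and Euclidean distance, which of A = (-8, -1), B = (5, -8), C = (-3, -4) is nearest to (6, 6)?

Distances: d(A) ≈ 15.6525, d(B) ≈ 14.0357, d(C) ≈ 13.4536. Nearest: C = (-3, -4) with distance 13.4536.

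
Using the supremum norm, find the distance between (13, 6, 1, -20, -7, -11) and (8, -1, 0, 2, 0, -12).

max(|x_i - y_i|) = max(|13 - 8|, |6 - (-1)|, |1 - 0|, |-20 - 2|, |-7 - 0|, |-11 - (-12)|) = max(5, 7, 1, 22, 7, 1) = 22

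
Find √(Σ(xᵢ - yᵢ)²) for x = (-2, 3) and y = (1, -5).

√(Σ(x_i - y_i)²) = √((-2 - 1)² + (3 - (-5))²)
= √((-3)² + 8²) = √(9 + 64) = √73 ≈ 8.544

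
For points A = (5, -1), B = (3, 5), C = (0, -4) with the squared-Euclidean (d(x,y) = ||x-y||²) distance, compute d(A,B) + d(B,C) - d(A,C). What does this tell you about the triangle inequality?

d(A,B) = 2² + 6² = 40, d(B,C) = 3² + 9² = 90, d(A,C) = 5² + 3² = 34.
d(A,B) + d(B,C) - d(A,C) = 40 + 90 - 34 = 130 - 34 = 96. This is ≥ 0, so the triangle inequality holds for these points.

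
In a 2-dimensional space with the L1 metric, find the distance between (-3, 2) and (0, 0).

Σ|x_i - y_i| = |-3 - 0| + |2 - 0| = 3 + 2 = 5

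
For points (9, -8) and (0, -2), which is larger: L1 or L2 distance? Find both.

L1 = |9 - 0| + |-8 - (-2)| = 9 + 6 = 15
L2 = √(9² + 6²) = √117 ≈ 10.8167
L1 ≥ L2 always (equality iff movement is along one axis); L1 > L2 here.
Ratio L1/L2 = 15/√117 ≈ 1.3868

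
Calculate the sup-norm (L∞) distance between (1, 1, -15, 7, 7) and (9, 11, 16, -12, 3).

max(|x_i - y_i|) = max(|1 - 9|, |1 - 11|, |-15 - 16|, |7 - (-12)|, |7 - 3|) = max(8, 10, 31, 19, 4) = 31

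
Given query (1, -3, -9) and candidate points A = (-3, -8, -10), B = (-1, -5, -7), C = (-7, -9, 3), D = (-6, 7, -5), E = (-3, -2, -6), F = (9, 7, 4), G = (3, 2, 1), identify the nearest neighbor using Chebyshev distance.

Distances: d(A) = 5, d(B) = 2, d(C) = 12, d(D) = 10, d(E) = 4, d(F) = 13, d(G) = 10. Nearest: B = (-1, -5, -7) with distance 2.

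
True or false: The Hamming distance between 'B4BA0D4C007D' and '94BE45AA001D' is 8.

Differing positions: 1, 4, 5, 6, 7, 8, 11. Hamming distance = 7, so the claim that d_H = 8 is false.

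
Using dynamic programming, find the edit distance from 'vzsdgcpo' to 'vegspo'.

Let D[i][j] be the edit distance between the first i characters of 'vzsdgcpo' and the first j characters of 'vegspo', with D[i][0] = i, D[0][j] = j, and D[i][j] = D[i-1][j-1] if the characters match, else 1 + min(D[i-1][j], D[i][j-1], D[i-1][j-1]). Filling the table (rows: prefixes of 'vzsdgcpo', columns: prefixes of 'vegspo'):
     ε  v  e  g  s  p  o
  ε  0  1  2  3  4  5  6
  v  1  0  1  2  3  4  5
  z  2  1  1  2  3  4  5
  s  3  2  2  2  2  3  4
  d  4  3  3  3  3  3  4
  g  5  4  4  3  4  4  4
  c  6  5  5  4  4  5  5
  p  7  6  6  5  5  4  5
  o  8  7  7  6  6  5  4
The bottom-right entry gives D[8][6] = 4, so no sequence of fewer than 4 edits works. Backtracking through the table gives one optimal edit sequence (4 edits):
  vzsdgcpo → vsdgcpo (del z @2)
  vsdgcpo → vdgcpo (del s @2)
  vdgcpo → vegcpo (sub d→e @2)
  vegcpo → vegspo (sub c→s @4)
Edit distance = 4.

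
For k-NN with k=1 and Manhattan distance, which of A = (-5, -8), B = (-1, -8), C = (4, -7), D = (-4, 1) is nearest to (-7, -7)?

Distances: d(A) = 3, d(B) = 7, d(C) = 11, d(D) = 11. Nearest: A = (-5, -8) with distance 3.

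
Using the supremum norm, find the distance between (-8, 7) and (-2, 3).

max(|x_i - y_i|) = max(|-8 - (-2)|, |7 - 3|) = max(6, 4) = 6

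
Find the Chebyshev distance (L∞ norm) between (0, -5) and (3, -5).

max(|x_i - y_i|) = max(|0 - 3|, |-5 - (-5)|) = max(3, 0) = 3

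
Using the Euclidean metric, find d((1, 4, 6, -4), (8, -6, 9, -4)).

√(Σ(x_i - y_i)²) = √((1 - 8)² + (4 - (-6))² + (6 - 9)² + (-4 - (-4))²)
= √((-7)² + 10² + (-3)² + 0²) = √(49 + 100 + 9 + 0) = √158 ≈ 12.5698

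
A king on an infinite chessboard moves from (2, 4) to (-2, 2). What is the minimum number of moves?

max(|x_i - y_i|) = max(|2 - (-2)|, |4 - 2|) = max(4, 2) = 4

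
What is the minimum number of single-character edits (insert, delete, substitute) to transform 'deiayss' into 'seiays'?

Let D[i][j] be the edit distance between the first i characters of 'deiayss' and the first j characters of 'seiays', with D[i][0] = i, D[0][j] = j, and D[i][j] = D[i-1][j-1] if the characters match, else 1 + min(D[i-1][j], D[i][j-1], D[i-1][j-1]). Filling the table (rows: prefixes of 'deiayss', columns: prefixes of 'seiays'):
     ε  s  e  i  a  y  s
  ε  0  1  2  3  4  5  6
  d  1  1  2  3  4  5  6
  e  2  2  1  2  3  4  5
  i  3  3  2  1  2  3  4
  a  4  4  3  2  1  2  3
  y  5  5  4  3  2  1  2
  s  6  5  5  4  3  2  1
  s  7  6  6  5  4  3  2
The bottom-right entry gives D[7][6] = 2, so no sequence of fewer than 2 edits works. Backtracking through the table gives one optimal edit sequence (2 edits):
  deiayss → seiayss (sub d→s @1)
  seiayss → seiays (del s @6)
Edit distance = 2.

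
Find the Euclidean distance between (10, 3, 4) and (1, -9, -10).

√(Σ(x_i - y_i)²) = √((10 - 1)² + (3 - (-9))² + (4 - (-10))²)
= √(9² + 12² + 14²) = √(81 + 144 + 196) = √421 ≈ 20.5183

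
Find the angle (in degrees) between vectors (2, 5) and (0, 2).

With u = (2, 5), v = (0, 2):
u·v = 2·0 + 5·2 = 0 + 10 = 10.
|u| = √(2² + 5²) = √29, |v| = √(0² + 2²) = √4, so |u||v| = √(29·4) = √116.
cos θ = (u·v)/(|u||v|) = 10/√116 ≈ 0.928477
θ = arccos(0.928477) ≈ 21.8°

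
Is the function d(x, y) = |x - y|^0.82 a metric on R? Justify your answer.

Yes. With 0 < p = 0.82 ≤ 1, d(x,y) = |x-y|^0.82 is a metric on R. Non-negativity and symmetry are immediate; |x-y|^0.82 = 0 ⟺ |x-y| = 0 ⟺ x = y. For the triangle inequality, the function t ↦ t^0.82 is subadditive on [0,∞) when p ≤ 1, so |x-z|^0.82 ≤ (|x-y| + |y-z|)^0.82 ≤ |x-y|^0.82 + |y-z|^0.82.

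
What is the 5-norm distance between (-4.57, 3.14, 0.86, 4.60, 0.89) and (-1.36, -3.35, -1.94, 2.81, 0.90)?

(Σ|x_i - y_i|^5)^(1/5) = (|-4.57 - (-1.36)|^5 + |3.14 - (-3.35)|^5 + |0.86 - (-1.94)|^5 + |4.6 - 2.81|^5 + |0.89 - 0.9|^5)^(1/5)
= (3.21^5 + 6.49^5 + 2.8^5 + 1.79^5 + 0.01^5)^(1/5) ≈ (340.8201 + 11513.9273 + 172.1037 + 18.3766 + 0)^(1/5) = (12045.2277)^(1/5) ≈ 6.5488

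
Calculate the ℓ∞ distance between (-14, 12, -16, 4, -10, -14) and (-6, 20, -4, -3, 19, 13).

max(|x_i - y_i|) = max(|-14 - (-6)|, |12 - 20|, |-16 - (-4)|, |4 - (-3)|, |-10 - 19|, |-14 - 13|) = max(8, 8, 12, 7, 29, 27) = 29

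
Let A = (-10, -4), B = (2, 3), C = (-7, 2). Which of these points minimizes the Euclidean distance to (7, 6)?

Distances: d(A) ≈ 19.7231, d(B) ≈ 5.831, d(C) ≈ 14.5602. Nearest: B = (2, 3) with distance 5.831.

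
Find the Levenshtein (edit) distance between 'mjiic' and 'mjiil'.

Let D[i][j] be the edit distance between the first i characters of 'mjiic' and the first j characters of 'mjiil', with D[i][0] = i, D[0][j] = j, and D[i][j] = D[i-1][j-1] if the characters match, else 1 + min(D[i-1][j], D[i][j-1], D[i-1][j-1]). Filling the table (rows: prefixes of 'mjiic', columns: prefixes of 'mjiil'):
     ε  m  j  i  i  l
  ε  0  1  2  3  4  5
  m  1  0  1  2  3  4
  j  2  1  0  1  2  3
  i  3  2  1  0  1  2
  i  4  3  2  1  0  1
  c  5  4  3  2  1  1
The bottom-right entry gives D[5][5] = 1, so no sequence of fewer than 1 edit works. Backtracking through the table gives one optimal edit sequence (1 edit):
  mjiic → mjiil (sub c→l @5)
Edit distance = 1.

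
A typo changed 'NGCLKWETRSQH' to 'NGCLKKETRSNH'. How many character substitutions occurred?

Differing positions: 6, 11. Hamming distance = 2.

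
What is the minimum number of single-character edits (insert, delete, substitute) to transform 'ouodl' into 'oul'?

Let D[i][j] be the edit distance between the first i characters of 'ouodl' and the first j characters of 'oul', with D[i][0] = i, D[0][j] = j, and D[i][j] = D[i-1][j-1] if the characters match, else 1 + min(D[i-1][j], D[i][j-1], D[i-1][j-1]). Filling the table (rows: prefixes of 'ouodl', columns: prefixes of 'oul'):
     ε  o  u  l
  ε  0  1  2  3
  o  1  0  1  2
  u  2  1  0  1
  o  3  2  1  1
  d  4  3  2  2
  l  5  4  3  2
The bottom-right entry gives D[5][3] = 2, so no sequence of fewer than 2 edits works. Backtracking through the table gives one optimal edit sequence (2 edits):
  ouodl → oudl (del o @3)
  oudl → oul (del d @3)
Edit distance = 2.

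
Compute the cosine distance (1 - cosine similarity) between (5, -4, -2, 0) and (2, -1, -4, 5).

With u = (5, -4, -2, 0), v = (2, -1, -4, 5):
u·v = 5·2 + (-4)·(-1) + (-2)·(-4) + 0·5 = 10 + 4 + 8 + 0 = 22.
|u| = √(5² + (-4)² + (-2)² + 0²) = √45, |v| = √(2² + (-1)² + (-4)² + 5²) = √46, so |u||v| = √(45·46) = √2070.
cos θ = (u·v)/(|u||v|) = 22/√2070 ≈ 0.4835
Cosine distance = 1 - cos θ ≈ 1 - 0.4835 = 0.5165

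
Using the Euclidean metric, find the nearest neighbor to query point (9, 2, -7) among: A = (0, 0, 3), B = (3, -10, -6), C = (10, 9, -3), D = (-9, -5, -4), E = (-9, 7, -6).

Distances: d(A) ≈ 13.6015, d(B) ≈ 13.4536, d(C) ≈ 8.124, d(D) ≈ 19.5448, d(E) ≈ 18.7083. Nearest: C = (10, 9, -3) with distance 8.124.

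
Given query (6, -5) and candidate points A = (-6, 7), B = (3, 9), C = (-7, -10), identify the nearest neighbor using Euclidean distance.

Distances: d(A) ≈ 16.9706, d(B) ≈ 14.3178, d(C) ≈ 13.9284. Nearest: C = (-7, -10) with distance 13.9284.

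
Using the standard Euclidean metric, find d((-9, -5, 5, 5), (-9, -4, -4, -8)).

√(Σ(x_i - y_i)²) = √((-9 - (-9))² + (-5 - (-4))² + (5 - (-4))² + (5 - (-8))²)
= √(0² + (-1)² + 9² + 13²) = √(0 + 1 + 81 + 169) = √251 ≈ 15.843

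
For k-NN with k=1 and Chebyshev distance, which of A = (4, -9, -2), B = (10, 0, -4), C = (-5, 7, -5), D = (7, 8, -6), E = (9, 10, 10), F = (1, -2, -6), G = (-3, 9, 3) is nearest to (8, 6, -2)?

Distances: d(A) = 15, d(B) = 6, d(C) = 13, d(D) = 4, d(E) = 12, d(F) = 8, d(G) = 11. Nearest: D = (7, 8, -6) with distance 4.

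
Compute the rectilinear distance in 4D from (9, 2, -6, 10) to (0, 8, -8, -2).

Σ|x_i - y_i| = |9 - 0| + |2 - 8| + |-6 - (-8)| + |10 - (-2)| = 9 + 6 + 2 + 12 = 29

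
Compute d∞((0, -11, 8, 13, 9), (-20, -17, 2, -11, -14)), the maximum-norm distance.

max(|x_i - y_i|) = max(|0 - (-20)|, |-11 - (-17)|, |8 - 2|, |13 - (-11)|, |9 - (-14)|) = max(20, 6, 6, 24, 23) = 24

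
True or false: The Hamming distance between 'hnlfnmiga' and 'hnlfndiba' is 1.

Differing positions: 6, 8. Hamming distance = 2, so the claim that d_H = 1 is false.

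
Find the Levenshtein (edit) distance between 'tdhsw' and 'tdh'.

Let D[i][j] be the edit distance between the first i characters of 'tdhsw' and the first j characters of 'tdh', with D[i][0] = i, D[0][j] = j, and D[i][j] = D[i-1][j-1] if the characters match, else 1 + min(D[i-1][j], D[i][j-1], D[i-1][j-1]). Filling the table (rows: prefixes of 'tdhsw', columns: prefixes of 'tdh'):
     ε  t  d  h
  ε  0  1  2  3
  t  1  0  1  2
  d  2  1  0  1
  h  3  2  1  0
  s  4  3  2  1
  w  5  4  3  2
The bottom-right entry gives D[5][3] = 2, so no sequence of fewer than 2 edits works. Backtracking through the table gives one optimal edit sequence (2 edits):
  tdhsw → tdhw (del s @4)
  tdhw → tdh (del w @4)
Edit distance = 2.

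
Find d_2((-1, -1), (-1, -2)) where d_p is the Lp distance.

(Σ|x_i - y_i|^2)^(1/2) = (|-1 - (-1)|^2 + |-1 - (-2)|^2)^(1/2)
= (0^2 + 1^2)^(1/2) = (0 + 1)^(1/2) = (1)^(1/2) = 1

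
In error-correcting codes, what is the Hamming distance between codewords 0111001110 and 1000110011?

Differing positions: 1, 2, 3, 4, 5, 6, 7, 8, 10. Hamming distance = 9.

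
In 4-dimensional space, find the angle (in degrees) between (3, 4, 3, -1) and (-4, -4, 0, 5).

With u = (3, 4, 3, -1), v = (-4, -4, 0, 5):
u·v = 3·(-4) + 4·(-4) + 3·0 + (-1)·5 = (-12) + (-16) + 0 + (-5) = -33.
|u| = √(3² + 4² + 3² + (-1)²) = √35, |v| = √((-4)² + (-4)² + 0² + 5²) = √57, so |u||v| = √(35·57) = √1995.
cos θ = (u·v)/(|u||v|) = -33/√1995 ≈ -0.738827
θ = arccos(-0.738827) ≈ 137.63°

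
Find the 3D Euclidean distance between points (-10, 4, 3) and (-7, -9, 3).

√(Σ(x_i - y_i)²) = √((-10 - (-7))² + (4 - (-9))² + (3 - 3)²)
= √((-3)² + 13² + 0²) = √(9 + 169 + 0) = √178 ≈ 13.3417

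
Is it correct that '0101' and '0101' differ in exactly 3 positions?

Differing positions: none. Hamming distance = 0, so the claim that d_H = 3 is false.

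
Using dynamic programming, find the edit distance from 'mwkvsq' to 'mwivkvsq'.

Let D[i][j] be the edit distance between the first i characters of 'mwkvsq' and the first j characters of 'mwivkvsq', with D[i][0] = i, D[0][j] = j, and D[i][j] = D[i-1][j-1] if the characters match, else 1 + min(D[i-1][j], D[i][j-1], D[i-1][j-1]). Filling the table (rows: prefixes of 'mwkvsq', columns: prefixes of 'mwivkvsq'):
     ε  m  w  i  v  k  v  s  q
  ε  0  1  2  3  4  5  6  7  8
  m  1  0  1  2  3  4  5  6  7
  w  2  1  0  1  2  3  4  5  6
  k  3  2  1  1  2  2  3  4  5
  v  4  3  2  2  1  2  2  3  4
  s  5  4  3  3  2  2  3  2  3
  q  6  5  4  4  3  3  3  3  2
The bottom-right entry gives D[6][8] = 2, so no sequence of fewer than 2 edits works. Backtracking through the table gives one optimal edit sequence (2 edits):
  mwkvsq → mwikvsq (ins i @3)
  mwikvsq → mwivkvsq (ins v @4)
Edit distance = 2.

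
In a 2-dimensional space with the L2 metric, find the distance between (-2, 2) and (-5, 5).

(Σ|x_i - y_i|^2)^(1/2) = (|-2 - (-5)|^2 + |2 - 5|^2)^(1/2)
= (3^2 + 3^2)^(1/2) = (9 + 9)^(1/2) = (18)^(1/2) ≈ 4.2426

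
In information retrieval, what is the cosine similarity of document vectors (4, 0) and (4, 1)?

With u = (4, 0), v = (4, 1):
u·v = 4·4 + 0·1 = 16 + 0 = 16.
|u| = √(4² + 0²) = √16, |v| = √(4² + 1²) = √17, so |u||v| = √(16·17) = √272.
cos θ = (u·v)/(|u||v|) = 16/√272 ≈ 0.9701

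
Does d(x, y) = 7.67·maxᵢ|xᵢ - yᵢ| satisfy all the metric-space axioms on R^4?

Yes. The L∞ (Chebyshev) norm induces a metric on R^4, and multiplying a metric by a positive constant 7.67 > 0 preserves all four axioms: non-negativity (7.67·||x-y|| ≥ 0), identity (7.67·||x-y|| = 0 ⟺ ||x-y|| = 0 ⟺ x = y), symmetry (||x-y|| = ||y-x||), and the triangle inequality (7.67·||x-z|| ≤ 7.67·||x-y|| + 7.67·||y-z||). So d is a metric.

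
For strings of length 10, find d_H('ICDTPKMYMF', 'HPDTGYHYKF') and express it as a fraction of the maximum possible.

Differing positions: 1, 2, 5, 6, 7, 9. Hamming distance = 6. The maximum possible Hamming distance for length-10 strings is 10, so d_H/10 = 6/10 = 0.6.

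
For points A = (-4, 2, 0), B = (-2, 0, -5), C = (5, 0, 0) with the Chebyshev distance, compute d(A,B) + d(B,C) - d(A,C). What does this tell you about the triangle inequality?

d(A,B) = max(2, 2, 5) = 5, d(B,C) = max(7, 0, 5) = 7, d(A,C) = max(9, 2, 0) = 9.
d(A,B) + d(B,C) - d(A,C) = 5 + 7 - 9 = 12 - 9 = 3. This is ≥ 0, so the triangle inequality holds for these points.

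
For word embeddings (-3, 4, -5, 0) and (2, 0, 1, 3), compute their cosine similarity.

With u = (-3, 4, -5, 0), v = (2, 0, 1, 3):
u·v = (-3)·2 + 4·0 + (-5)·1 + 0·3 = (-6) + 0 + (-5) + 0 = -11.
|u| = √((-3)² + 4² + (-5)² + 0²) = √50, |v| = √(2² + 0² + 1² + 3²) = √14, so |u||v| = √(50·14) = √700.
cos θ = (u·v)/(|u||v|) = -11/√700 ≈ -0.4158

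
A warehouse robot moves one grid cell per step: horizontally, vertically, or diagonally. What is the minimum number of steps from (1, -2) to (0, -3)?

max(|x_i - y_i|) = max(|1 - 0|, |-2 - (-3)|) = max(1, 1) = 1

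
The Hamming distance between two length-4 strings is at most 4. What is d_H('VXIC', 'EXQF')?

Differing positions: 1, 3, 4. Hamming distance = 3. The maximum possible Hamming distance for length-4 strings is 4, so d_H/4 = 3/4 = 0.75.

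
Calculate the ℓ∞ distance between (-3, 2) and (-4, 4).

max(|x_i - y_i|) = max(|-3 - (-4)|, |2 - 4|) = max(1, 2) = 2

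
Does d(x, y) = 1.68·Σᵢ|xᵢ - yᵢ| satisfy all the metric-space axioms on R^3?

Yes. The L1 (Manhattan) norm induces a metric on R^3, and multiplying a metric by a positive constant 1.68 > 0 preserves all four axioms: non-negativity (1.68·||x-y|| ≥ 0), identity (1.68·||x-y|| = 0 ⟺ ||x-y|| = 0 ⟺ x = y), symmetry (||x-y|| = ||y-x||), and the triangle inequality (1.68·||x-z|| ≤ 1.68·||x-y|| + 1.68·||y-z||). So d is a metric.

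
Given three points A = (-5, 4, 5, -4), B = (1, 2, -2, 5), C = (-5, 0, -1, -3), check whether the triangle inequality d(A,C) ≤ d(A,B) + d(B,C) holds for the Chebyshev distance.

d(A,B) = max(6, 2, 7, 9) = 9, d(B,C) = max(6, 2, 1, 8) = 8, d(A,C) = max(0, 4, 6, 1) = 6.
d(A,C) = 6 ≤ 9 + 8 = 17. Triangle inequality is satisfied.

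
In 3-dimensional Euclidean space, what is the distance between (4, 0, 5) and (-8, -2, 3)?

√(Σ(x_i - y_i)²) = √((4 - (-8))² + (0 - (-2))² + (5 - 3)²)
= √(12² + 2² + 2²) = √(144 + 4 + 4) = √152 ≈ 12.3288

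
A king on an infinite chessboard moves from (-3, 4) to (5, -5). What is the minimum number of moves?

max(|x_i - y_i|) = max(|-3 - 5|, |4 - (-5)|) = max(8, 9) = 9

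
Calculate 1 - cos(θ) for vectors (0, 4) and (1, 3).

With u = (0, 4), v = (1, 3):
u·v = 0·1 + 4·3 = 0 + 12 = 12.
|u| = √(0² + 4²) = √16, |v| = √(1² + 3²) = √10, so |u||v| = √(16·10) = √160.
cos θ = (u·v)/(|u||v|) = 12/√160 ≈ 0.9487
Cosine distance = 1 - cos θ ≈ 1 - 0.9487 = 0.0513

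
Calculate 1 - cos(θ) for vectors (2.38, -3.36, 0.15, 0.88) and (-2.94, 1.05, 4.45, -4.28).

With u = (2.38, -3.36, 0.15, 0.88), v = (-2.94, 1.05, 4.45, -4.28):
u·v = 2.38·(-2.94) + (-3.36)·1.05 + 0.15·4.45 + 0.88·(-4.28) = (-6.9972) + (-3.528) + 0.6675 + (-3.7664) = -13.6241.
|u| = √(2.38² + (-3.36)² + 0.15² + 0.88²) = √(5.6644 + 11.2896 + 0.0225 + 0.7744) = √17.7509, |v| = √((-2.94)² + 1.05² + 4.45² + (-4.28)²) = √(8.6436 + 1.1025 + 19.8025 + 18.3184) = √47.867.
cos θ = (u·v)/(|u||v|) = -13.6241/(√17.7509·√47.867) ≈ -0.4674
Cosine distance = 1 - cos θ ≈ 1 - (-0.4674) = 1.4674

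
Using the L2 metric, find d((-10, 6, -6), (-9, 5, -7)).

√(Σ(x_i - y_i)²) = √((-10 - (-9))² + (6 - 5)² + (-6 - (-7))²)
= √((-1)² + 1² + 1²) = √(1 + 1 + 1) = √3 ≈ 1.7321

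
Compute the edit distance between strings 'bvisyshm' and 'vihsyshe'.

Let D[i][j] be the edit distance between the first i characters of 'bvisyshm' and the first j characters of 'vihsyshe', with D[i][0] = i, D[0][j] = j, and D[i][j] = D[i-1][j-1] if the characters match, else 1 + min(D[i-1][j], D[i][j-1], D[i-1][j-1]). Filling the table (rows: prefixes of 'bvisyshm', columns: prefixes of 'vihsyshe'):
     ε  v  i  h  s  y  s  h  e
  ε  0  1  2  3  4  5  6  7  8
  b  1  1  2  3  4  5  6  7  8
  v  2  1  2  3  4  5  6  7  8
  i  3  2  1  2  3  4  5  6  7
  s  4  3  2  2  2  3  4  5  6
  y  5  4  3  3  3  2  3  4  5
  s  6  5  4  4  3  3  2  3  4
  h  7  6  5  4  4  4  3  2  3
  m  8  7  6  5  5  5  4  3  3
The bottom-right entry gives D[8][8] = 3, so no sequence of fewer than 3 edits works. Backtracking through the table gives one optimal edit sequence (3 edits):
  bvisyshm → visyshm (del b @1)
  visyshm → vihsyshm (ins h @3)
  vihsyshm → vihsyshe (sub m→e @8)
Edit distance = 3.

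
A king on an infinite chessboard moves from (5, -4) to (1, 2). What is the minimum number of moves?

max(|x_i - y_i|) = max(|5 - 1|, |-4 - 2|) = max(4, 6) = 6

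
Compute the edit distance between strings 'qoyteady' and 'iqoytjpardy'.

Let D[i][j] be the edit distance between the first i characters of 'qoyteady' and the first j characters of 'iqoytjpardy', with D[i][0] = i, D[0][j] = j, and D[i][j] = D[i-1][j-1] if the characters match, else 1 + min(D[i-1][j], D[i][j-1], D[i-1][j-1]). Filling the table (rows: prefixes of 'qoyteady', columns: prefixes of 'iqoytjpardy'):
     ε  i  q  o  y  t  j  p  a  r  d  y
  ε  0  1  2  3  4  5  6  7  8  9 10 11
  q  1  1  1  2  3  4  5  6  7  8  9 10
  o  2  2  2  1  2  3  4  5  6  7  8  9
  y  3  3  3  2  1  2  3  4  5  6  7  8
  t  4  4  4  3  2  1  2  3  4  5  6  7
  e  5  5  5  4  3  2  2  3  4  5  6  7
  a  6  6  6  5  4  3  3  3  3  4  5  6
  d  7  7  7  6  5  4  4  4  4  4  4  5
  y  8  8  8  7  6  5  5  5  5  5  5  4
The bottom-right entry gives D[8][11] = 4, so no sequence of fewer than 4 edits works. Backtracking through the table gives one optimal edit sequence (4 edits):
  qoyteady → iqoyteady (ins i @1)
  iqoyteady → iqoytjeady (ins j @6)
  iqoytjeady → iqoytjpady (sub e→p @7)
  iqoytjpady → iqoytjpardy (ins r @9)
Edit distance = 4.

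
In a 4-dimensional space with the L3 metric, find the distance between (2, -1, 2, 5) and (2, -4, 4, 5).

(Σ|x_i - y_i|^3)^(1/3) = (|2 - 2|^3 + |-1 - (-4)|^3 + |2 - 4|^3 + |5 - 5|^3)^(1/3)
= (0^3 + 3^3 + 2^3 + 0^3)^(1/3) = (0 + 27 + 8 + 0)^(1/3) = (35)^(1/3) ≈ 3.2711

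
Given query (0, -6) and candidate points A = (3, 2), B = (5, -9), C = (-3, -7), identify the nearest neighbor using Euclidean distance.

Distances: d(A) ≈ 8.544, d(B) ≈ 5.831, d(C) ≈ 3.1623. Nearest: C = (-3, -7) with distance 3.1623.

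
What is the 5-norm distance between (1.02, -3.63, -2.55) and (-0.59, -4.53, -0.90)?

(Σ|x_i - y_i|^5)^(1/5) = (|1.02 - (-0.59)|^5 + |-3.63 - (-4.53)|^5 + |-2.55 - (-0.9)|^5)^(1/5)
= (1.61^5 + 0.9^5 + 1.65^5)^(1/5) ≈ (10.8176 + 0.5905 + 12.2298)^(1/5) = (23.6379)^(1/5) ≈ 1.8824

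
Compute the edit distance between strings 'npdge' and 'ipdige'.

Let D[i][j] be the edit distance between the first i characters of 'npdge' and the first j characters of 'ipdige', with D[i][0] = i, D[0][j] = j, and D[i][j] = D[i-1][j-1] if the characters match, else 1 + min(D[i-1][j], D[i][j-1], D[i-1][j-1]). Filling the table (rows: prefixes of 'npdge', columns: prefixes of 'ipdige'):
     ε  i  p  d  i  g  e
  ε  0  1  2  3  4  5  6
  n  1  1  2  3  4  5  6
  p  2  2  1  2  3  4  5
  d  3  3  2  1  2  3  4
  g  4  4  3  2  2  2  3
  e  5  5  4  3  3  3  2
The bottom-right entry gives D[5][6] = 2, so no sequence of fewer than 2 edits works. Backtracking through the table gives one optimal edit sequence (2 edits):
  npdge → ipdge (sub n→i @1)
  ipdge → ipdige (ins i @4)
Edit distance = 2.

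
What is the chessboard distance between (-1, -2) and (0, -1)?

max(|x_i - y_i|) = max(|-1 - 0|, |-2 - (-1)|) = max(1, 1) = 1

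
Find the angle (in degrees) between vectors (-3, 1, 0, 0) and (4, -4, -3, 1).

With u = (-3, 1, 0, 0), v = (4, -4, -3, 1):
u·v = (-3)·4 + 1·(-4) + 0·(-3) + 0·1 = (-12) + (-4) + 0 + 0 = -16.
|u| = √((-3)² + 1² + 0² + 0²) = √10, |v| = √(4² + (-4)² + (-3)² + 1²) = √42, so |u||v| = √(10·42) = √420.
cos θ = (u·v)/(|u||v|) = -16/√420 ≈ -0.78072
θ = arccos(-0.78072) ≈ 141.33°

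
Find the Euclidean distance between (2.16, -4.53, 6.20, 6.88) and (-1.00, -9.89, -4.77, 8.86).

√(Σ(x_i - y_i)²) = √((2.16 - (-1))² + (-4.53 - (-9.89))² + (6.2 - (-4.77))² + (6.88 - 8.86)²)
= √(3.16² + 5.36² + 10.97² + (-1.98)²) = √(9.9856 + 28.7296 + 120.3409 + 3.9204) = √162.9765 ≈ 12.7662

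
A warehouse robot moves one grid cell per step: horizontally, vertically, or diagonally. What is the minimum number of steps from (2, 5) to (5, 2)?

max(|x_i - y_i|) = max(|2 - 5|, |5 - 2|) = max(3, 3) = 3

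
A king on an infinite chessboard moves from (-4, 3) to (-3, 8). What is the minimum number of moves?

max(|x_i - y_i|) = max(|-4 - (-3)|, |3 - 8|) = max(1, 5) = 5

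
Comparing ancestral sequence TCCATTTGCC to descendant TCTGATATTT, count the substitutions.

Differing positions: 3, 4, 5, 7, 8, 9, 10. Hamming distance = 7.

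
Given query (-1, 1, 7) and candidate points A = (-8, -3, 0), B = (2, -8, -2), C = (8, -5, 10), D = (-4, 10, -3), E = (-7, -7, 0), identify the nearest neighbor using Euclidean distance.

Distances: d(A) ≈ 10.6771, d(B) ≈ 13.0767, d(C) ≈ 11.225, d(D) ≈ 13.784, d(E) ≈ 12.2066. Nearest: A = (-8, -3, 0) with distance 10.6771.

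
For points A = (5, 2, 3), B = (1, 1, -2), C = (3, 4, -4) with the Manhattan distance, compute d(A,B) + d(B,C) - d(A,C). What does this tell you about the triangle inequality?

d(A,B) = 4 + 1 + 5 = 10, d(B,C) = 2 + 3 + 2 = 7, d(A,C) = 2 + 2 + 7 = 11.
d(A,B) + d(B,C) - d(A,C) = 10 + 7 - 11 = 17 - 11 = 6. This is ≥ 0, so the triangle inequality holds for these points.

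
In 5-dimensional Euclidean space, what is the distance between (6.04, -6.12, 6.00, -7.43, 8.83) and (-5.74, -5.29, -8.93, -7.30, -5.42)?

√(Σ(x_i - y_i)²) = √((6.04 - (-5.74))² + (-6.12 - (-5.29))² + (6 - (-8.93))² + (-7.43 - (-7.3))² + (8.83 - (-5.42))²)
= √(11.78² + (-0.83)² + 14.93² + (-0.13)² + 14.25²) = √(138.7684 + 0.6889 + 222.9049 + 0.0169 + 203.0625) = √565.4416 ≈ 23.779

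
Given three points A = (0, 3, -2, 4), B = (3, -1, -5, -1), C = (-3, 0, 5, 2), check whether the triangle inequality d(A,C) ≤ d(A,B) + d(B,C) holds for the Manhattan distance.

d(A,B) = 3 + 4 + 3 + 5 = 15, d(B,C) = 6 + 1 + 10 + 3 = 20, d(A,C) = 3 + 3 + 7 + 2 = 15.
d(A,C) = 15 ≤ 15 + 20 = 35. Triangle inequality is satisfied.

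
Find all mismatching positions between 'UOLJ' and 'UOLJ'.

Differing positions: none. Hamming distance = 0.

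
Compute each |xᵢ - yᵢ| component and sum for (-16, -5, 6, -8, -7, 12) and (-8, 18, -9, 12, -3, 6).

Σ|x_i - y_i| = |-16 - (-8)| + |-5 - 18| + |6 - (-9)| + |-8 - 12| + |-7 - (-3)| + |12 - 6| = 8 + 23 + 15 + 20 + 4 + 6 = 76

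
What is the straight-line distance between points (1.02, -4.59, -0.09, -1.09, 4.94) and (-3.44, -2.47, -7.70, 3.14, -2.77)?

√(Σ(x_i - y_i)²) = √((1.02 - (-3.44))² + (-4.59 - (-2.47))² + (-0.09 - (-7.7))² + (-1.09 - 3.14)² + (4.94 - (-2.77))²)
= √(4.46² + (-2.12)² + 7.61² + (-4.23)² + 7.71²) = √(19.8916 + 4.4944 + 57.9121 + 17.8929 + 59.4441) = √159.6351 ≈ 12.6347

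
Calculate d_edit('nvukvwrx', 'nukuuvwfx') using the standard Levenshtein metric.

Let D[i][j] be the edit distance between the first i characters of 'nvukvwrx' and the first j characters of 'nukuuvwfx', with D[i][0] = i, D[0][j] = j, and D[i][j] = D[i-1][j-1] if the characters match, else 1 + min(D[i-1][j], D[i][j-1], D[i-1][j-1]). Filling the table (rows: prefixes of 'nvukvwrx', columns: prefixes of 'nukuuvwfx'):
     ε  n  u  k  u  u  v  w  f  x
  ε  0  1  2  3  4  5  6  7  8  9
  n  1  0  1  2  3  4  5  6  7  8
  v  2  1  1  2  3  4  4  5  6  7
  u  3  2  1  2  2  3  4  5  6  7
  k  4  3  2  1  2  3  4  5  6  7
  v  5  4  3  2  2  3  3  4  5  6
  w  6  5  4  3  3  3  4  3  4  5
  r  7  6  5  4  4  4  4  4  4  5
  x  8  7  6  5  5  5  5  5  5  4
The bottom-right entry gives D[8][9] = 4, so no sequence of fewer than 4 edits works. Backtracking through the table gives one optimal edit sequence (4 edits):
  nvukvwrx → nuvukvwrx (ins u @2)
  nuvukvwrx → nukukvwrx (sub v→k @3)
  nukukvwrx → nukuuvwrx (sub k→u @5)
  nukuuvwrx → nukuuvwfx (sub r→f @8)
Edit distance = 4.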